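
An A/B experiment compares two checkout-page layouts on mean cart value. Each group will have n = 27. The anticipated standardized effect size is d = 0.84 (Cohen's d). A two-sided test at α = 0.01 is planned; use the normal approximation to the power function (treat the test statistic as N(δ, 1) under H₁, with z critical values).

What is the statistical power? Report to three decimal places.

Noncentrality parameter: δ = d·√(n/2) = 0.84 × √(27/2) = 3.0864
Critical value for a two-sided test at α = 0.01: z_{α/2} = 2.576.
Power = Φ(δ − 2.576) + Φ(−δ − 2.576) = Φ(0.511) + Φ(-5.662) = 0.6952 + 0.0000 = 0.6952.

Power ≈ 0.695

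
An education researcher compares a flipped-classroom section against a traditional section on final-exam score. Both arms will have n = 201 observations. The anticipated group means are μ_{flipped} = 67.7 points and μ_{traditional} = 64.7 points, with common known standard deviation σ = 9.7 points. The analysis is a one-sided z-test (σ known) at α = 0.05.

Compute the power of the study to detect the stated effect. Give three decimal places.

Standardized effect: d = |μ_{flipped} − μ_{traditional}| / σ = |67.7 − 64.7| / 9.7 = 0.3093
Noncentrality parameter: δ = d·√(n/2) = 0.3093 × √(201/2) = 3.1005
Critical value for a one-sided test at α = 0.05: z_α = 1.645.
Power = P(Z > 1.645 − δ) = Φ(1.456) = 0.9273.

Power ≈ 0.927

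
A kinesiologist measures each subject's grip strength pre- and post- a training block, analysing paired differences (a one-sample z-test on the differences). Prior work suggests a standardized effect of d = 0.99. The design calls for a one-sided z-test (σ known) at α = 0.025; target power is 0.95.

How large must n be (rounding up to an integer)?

n = 14

Set Φ(δ − 1.960) = 0.95; then δ − 1.960 = Φ⁻¹(0.95) = 1.645, giving δ = 3.605.
δ = d·√n ⇒ n = (δ/d)² = (3.605 / 0.99)² = 13.26.
Rounding up, n = 14.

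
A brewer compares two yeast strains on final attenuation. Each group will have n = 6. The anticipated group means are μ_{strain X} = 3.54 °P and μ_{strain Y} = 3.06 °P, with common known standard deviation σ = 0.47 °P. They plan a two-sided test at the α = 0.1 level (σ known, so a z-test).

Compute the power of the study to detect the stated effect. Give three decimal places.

Standardized effect: d = |μ_{strain X} − μ_{strain Y}| / σ = |3.54 − 3.06| / 0.47 = 1.0213
Noncentrality parameter: δ = d·√(n/2) = 1.0213 × √(6/2) = 1.7689
Two-sided α = 0.1 → critical value z_{0.05} = 1.645.
Power = Φ(δ − 1.645) + Φ(−δ − 1.645) = Φ(0.124) + Φ(-3.414) = 0.5494 + 0.0003 = 0.5497.

Power ≈ 0.550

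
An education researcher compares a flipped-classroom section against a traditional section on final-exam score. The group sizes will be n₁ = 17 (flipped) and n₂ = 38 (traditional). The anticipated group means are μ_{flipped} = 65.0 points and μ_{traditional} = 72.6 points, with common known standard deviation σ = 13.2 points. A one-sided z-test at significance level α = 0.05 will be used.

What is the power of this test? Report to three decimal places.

Standardized effect: d = |μ_{flipped} − μ_{traditional}| / σ = |65.0 − 72.6| / 13.2 = 0.5758
Noncentrality parameter: δ = d / √(1/n₁ + 1/n₂) = 0.5758 / √(1/17 + 1/38) = 1.9732
Critical value for a one-sided test at α = 0.05: z_α = 1.645.
Power = P(Z > 1.645 − δ) = Φ(0.328) = 0.6287.

Power ≈ 0.629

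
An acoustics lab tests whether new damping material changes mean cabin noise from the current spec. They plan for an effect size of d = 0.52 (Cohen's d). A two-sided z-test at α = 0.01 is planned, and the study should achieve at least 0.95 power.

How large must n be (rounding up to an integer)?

n = 66

For power 0.95 need Φ(δ − z_{0.005}) = 0.95, so δ = z_{0.005} + z_{0.05} = 2.576 + 1.645 = 4.221.
(For δ > 0 the lower-tail rejection region contributes negligibly to power, so the one-term inversion is standard.)
δ = d·√n ⇒ n = (δ/d)² = (4.221 / 0.52)² = 65.88.
Round up to the next whole unit.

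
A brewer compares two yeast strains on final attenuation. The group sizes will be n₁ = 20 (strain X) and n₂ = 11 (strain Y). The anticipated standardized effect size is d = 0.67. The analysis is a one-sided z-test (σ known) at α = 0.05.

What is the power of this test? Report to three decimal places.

Noncentrality parameter: δ = d / √(1/n₁ + 1/n₂) = 0.67 / √(1/20 + 1/11) = 1.7849
One-sided α = 0.05 → critical value z_{0.05} = 1.645.
Power = P(Z > 1.645 − δ) = Φ(0.140) = 0.5557.

Power ≈ 0.556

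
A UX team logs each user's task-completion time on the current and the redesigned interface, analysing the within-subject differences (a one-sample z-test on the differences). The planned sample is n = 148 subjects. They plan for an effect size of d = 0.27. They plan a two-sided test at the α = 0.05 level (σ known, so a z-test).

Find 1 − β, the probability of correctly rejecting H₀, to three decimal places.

Noncentrality parameter: δ = d·√n = 0.27 × √148 = 3.2847
Two-sided α = 0.05 → critical value z_{0.025} = 1.960.
Power = Φ(δ − 1.960) + Φ(−δ − 1.960) = Φ(1.325) + Φ(-5.245) = 0.9074 + 0.0000 = 0.9074.

Power ≈ 0.907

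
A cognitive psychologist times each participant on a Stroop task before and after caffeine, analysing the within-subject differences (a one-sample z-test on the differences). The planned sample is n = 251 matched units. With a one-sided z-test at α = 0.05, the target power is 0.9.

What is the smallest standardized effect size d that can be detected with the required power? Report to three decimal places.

Need Φ(δ − 1.645) = 0.9, so δ = 1.645 + 1.282 = 2.926.
δ = d·√n ⇒ d = δ/√n = 2.926/√251 = 0.1847.

d ≈ 0.185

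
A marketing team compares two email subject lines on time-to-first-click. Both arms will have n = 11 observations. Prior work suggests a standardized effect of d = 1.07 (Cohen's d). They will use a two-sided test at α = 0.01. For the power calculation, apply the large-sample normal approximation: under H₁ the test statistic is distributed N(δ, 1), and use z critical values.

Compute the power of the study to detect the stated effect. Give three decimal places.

Noncentrality parameter: δ = d·√(n/2) = 1.07 × √(11/2) = 2.5094
Critical value for a two-sided test at α = 0.01: z_{α/2} = 2.576.
Power = Φ(δ − 2.576) + Φ(−δ − 2.576) = Φ(-0.066) + Φ(-5.085) = 0.4735 + 0.0000 = 0.4735.

Power ≈ 0.474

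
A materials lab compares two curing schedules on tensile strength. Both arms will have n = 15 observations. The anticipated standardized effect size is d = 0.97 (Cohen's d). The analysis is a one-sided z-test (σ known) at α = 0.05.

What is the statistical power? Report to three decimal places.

Power ≈ 0.844

Noncentrality parameter: δ = d·√(n/2) = 0.97 × √(15/2) = 2.6565
One-sided α = 0.05 → critical value z_{0.05} = 1.645.
Power = P(Z > 1.645 − δ) = Φ(1.012) = 0.8441.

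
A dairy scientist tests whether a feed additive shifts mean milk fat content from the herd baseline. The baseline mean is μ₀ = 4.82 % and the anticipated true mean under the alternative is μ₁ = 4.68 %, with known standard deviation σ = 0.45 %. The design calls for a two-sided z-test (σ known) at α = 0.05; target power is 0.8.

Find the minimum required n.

Standardized effect: d = |μ₁ − μ₀| / σ = |4.68 − 4.82| / 0.45 = 0.3111
Set Φ(δ − 1.960) = 0.8; then δ − 1.960 = Φ⁻¹(0.8) = 0.842, giving δ = 2.802.
(For δ > 0 the lower-tail rejection region contributes negligibly to power, so the one-term inversion is standard.)
δ = d·√n ⇒ n = (δ/d)² = (2.802 / 0.3111)² = 81.09.
Round up to the next whole unit.

n = 82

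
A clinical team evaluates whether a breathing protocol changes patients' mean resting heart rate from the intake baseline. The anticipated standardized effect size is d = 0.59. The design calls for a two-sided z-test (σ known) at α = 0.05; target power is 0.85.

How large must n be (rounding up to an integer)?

n = 26

For power 0.85 need Φ(δ − z_{0.025}) = 0.85, so δ = z_{0.025} + z_{0.15} = 1.960 + 1.036 = 2.996.
(Ignoring the negligible lower-tail rejection probability gives the usual closed-form inversion.)
δ = d·√n ⇒ n = (δ/d)² = (2.996 / 0.59)² = 25.79.
Round up to the next whole unit.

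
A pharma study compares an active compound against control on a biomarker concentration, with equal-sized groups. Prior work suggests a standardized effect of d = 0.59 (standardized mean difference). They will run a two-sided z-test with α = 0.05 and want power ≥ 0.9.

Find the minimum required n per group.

For power 0.9 need Φ(δ − z_{0.025}) = 0.9, so δ = z_{0.025} + z_{0.10} = 1.960 + 1.282 = 3.242.
(For δ > 0 the lower-tail rejection region contributes negligibly to power, so the one-term inversion is standard.)
δ = d·√(n/2) ⇒ n = 2(δ/d)² = 2 × (3.242 / 0.59)² = 60.37.
Rounding up, n = 61 per group.

n = 61 per group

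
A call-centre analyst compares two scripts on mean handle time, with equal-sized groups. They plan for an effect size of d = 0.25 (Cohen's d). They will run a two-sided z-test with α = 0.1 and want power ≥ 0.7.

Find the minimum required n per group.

n = 151 per group

Set Φ(δ − 1.645) = 0.7; then δ − 1.645 = Φ⁻¹(0.7) = 0.524, giving δ = 2.169.
(For δ > 0 the lower-tail rejection region contributes negligibly to power, so the one-term inversion is standard.)
δ = d·√(n/2) ⇒ n = 2(δ/d)² = 2 × (2.169 / 0.25)² = 150.58.
Round up to the next whole unit.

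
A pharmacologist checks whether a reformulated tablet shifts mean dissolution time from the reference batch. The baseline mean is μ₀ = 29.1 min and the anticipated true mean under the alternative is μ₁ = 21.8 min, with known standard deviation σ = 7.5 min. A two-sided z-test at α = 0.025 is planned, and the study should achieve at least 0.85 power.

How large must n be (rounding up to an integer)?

Standardized effect: d = |μ₁ − μ₀| / σ = |21.8 − 29.1| / 7.5 = 0.9733
For power 0.85 need Φ(δ − z_{0.0125}) = 0.85, so δ = z_{0.0125} + z_{0.15} = 2.241 + 1.036 = 3.278.
(Ignoring the negligible lower-tail rejection probability gives the usual closed-form inversion.)
δ = d·√n ⇒ n = (δ/d)² = (3.278 / 0.9733)² = 11.34.
Round up to the next whole unit.

n = 12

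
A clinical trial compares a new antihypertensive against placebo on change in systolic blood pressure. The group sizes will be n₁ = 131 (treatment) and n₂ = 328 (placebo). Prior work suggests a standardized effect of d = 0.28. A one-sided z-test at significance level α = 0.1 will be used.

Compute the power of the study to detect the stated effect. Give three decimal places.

Noncentrality parameter: δ = d / √(1/n₁ + 1/n₂) = 0.28 / √(1/131 + 1/328) = 2.7091
One-sided α = 0.1 → critical value z_{0.1} = 1.282.
Power = Φ(δ − 1.282) = Φ(1.428) = 0.9233.

Power ≈ 0.923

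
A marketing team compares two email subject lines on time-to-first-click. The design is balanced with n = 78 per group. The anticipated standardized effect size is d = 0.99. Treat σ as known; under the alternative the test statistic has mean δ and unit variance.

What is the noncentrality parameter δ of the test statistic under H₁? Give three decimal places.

The noncentrality parameter scales effect size by the design's sample-size factor: δ = d·√(n/2) = 0.99 × √(78/2) = 6.1825

δ ≈ 6.183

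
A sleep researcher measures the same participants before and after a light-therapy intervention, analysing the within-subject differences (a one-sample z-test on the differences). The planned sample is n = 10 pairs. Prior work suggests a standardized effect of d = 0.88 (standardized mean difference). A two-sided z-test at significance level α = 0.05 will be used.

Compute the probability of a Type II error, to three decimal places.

β ≈ 0.205

Noncentrality parameter: δ = d·√n = 0.88 × √10 = 2.7828
Critical value for a two-sided test at α = 0.05: z_{α/2} = 1.960.
Power = Φ(δ − 1.960) + Φ(−δ − 1.960) = Φ(0.823) + Φ(-4.743) = 0.7947 + 0.0000 = 0.7947.
Type II error: β = 1 − power = 1 − 0.7947 = 0.2053.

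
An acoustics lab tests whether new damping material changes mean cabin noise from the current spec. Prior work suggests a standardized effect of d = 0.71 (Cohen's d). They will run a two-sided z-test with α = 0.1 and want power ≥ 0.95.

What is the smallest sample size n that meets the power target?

For power 0.95 need Φ(δ − z_{0.05}) = 0.95, so δ = z_{0.05} + z_{0.05} = 1.645 + 1.645 = 3.290.
(The Φ(−δ − z_{α/2}) term is vanishingly small for δ > 0 and is dropped in the standard sample-size formula.)
δ = d·√n ⇒ n = (δ/d)² = (3.290 / 0.71)² = 21.47.
Rounding up, n = 22.

n = 22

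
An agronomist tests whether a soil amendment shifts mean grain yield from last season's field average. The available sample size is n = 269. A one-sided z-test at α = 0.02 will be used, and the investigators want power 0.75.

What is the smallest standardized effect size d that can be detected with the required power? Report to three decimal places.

d ≈ 0.166

Required noncentrality: δ = z_{0.02} + z_{0.25} = 2.054 + 0.674 = 2.728.
δ = d·√n ⇒ d = δ/√n = 2.728/√269 = 0.1663.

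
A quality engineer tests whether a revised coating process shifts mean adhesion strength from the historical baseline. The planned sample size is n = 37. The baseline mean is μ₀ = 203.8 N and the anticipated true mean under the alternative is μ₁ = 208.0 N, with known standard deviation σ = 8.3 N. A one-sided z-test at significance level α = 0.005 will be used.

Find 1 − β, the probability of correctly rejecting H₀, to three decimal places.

Power ≈ 0.692

Standardized effect: d = |μ₁ − μ₀| / σ = |208.0 − 203.8| / 8.3 = 0.5060
Noncentrality parameter: δ = d·√n = 0.5060 × √37 = 3.0780
Critical value for a one-sided test at α = 0.005: z_α = 2.576.
Power = Φ(δ − 2.576) = Φ(0.502) = 0.6922.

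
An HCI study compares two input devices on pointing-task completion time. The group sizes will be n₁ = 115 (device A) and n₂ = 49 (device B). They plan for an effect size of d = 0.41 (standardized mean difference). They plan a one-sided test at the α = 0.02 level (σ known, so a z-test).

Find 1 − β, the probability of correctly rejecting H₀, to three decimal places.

Noncentrality parameter: δ = d / √(1/n₁ + 1/n₂) = 0.41 / √(1/115 + 1/49) = 2.4033
One-sided α = 0.02 → critical value z_{0.02} = 2.054.
Power = Φ(δ − 2.054) = Φ(0.350) = 0.6367.

Power ≈ 0.637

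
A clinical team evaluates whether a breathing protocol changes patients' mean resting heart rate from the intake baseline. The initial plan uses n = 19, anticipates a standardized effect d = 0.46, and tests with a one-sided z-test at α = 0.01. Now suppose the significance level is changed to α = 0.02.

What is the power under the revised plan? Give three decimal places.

δ = d·√n = 0.46 × √19 = 2.0051 (unchanged). New critical value: z_{0.02} = 2.054.
Revised power = Φ(δ − 2.054) = Φ(-0.049) = 0.4806.

Power ≈ 0.481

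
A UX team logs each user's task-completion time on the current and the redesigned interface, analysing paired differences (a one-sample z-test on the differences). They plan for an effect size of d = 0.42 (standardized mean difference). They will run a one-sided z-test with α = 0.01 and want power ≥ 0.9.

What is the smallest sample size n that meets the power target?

For power 0.9 need Φ(δ − z_{0.01}) = 0.9, so δ = z_{0.01} + z_{0.10} = 2.326 + 1.282 = 3.608.
δ = d·√n ⇒ n = (δ/d)² = (3.608 / 0.42)² = 73.79.
Rounding up, n = 74.

n = 74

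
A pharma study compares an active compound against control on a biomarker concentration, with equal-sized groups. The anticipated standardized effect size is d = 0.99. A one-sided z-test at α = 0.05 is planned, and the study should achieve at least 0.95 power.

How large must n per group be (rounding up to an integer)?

For power 0.95 need Φ(δ − z_{0.05}) = 0.95, so δ = z_{0.05} + z_{0.05} = 1.645 + 1.645 = 3.290.
δ = d·√(n/2) ⇒ n = 2(δ/d)² = 2 × (3.290 / 0.99)² = 22.08.
Rounding up, n = 23 per group.

n = 23 per group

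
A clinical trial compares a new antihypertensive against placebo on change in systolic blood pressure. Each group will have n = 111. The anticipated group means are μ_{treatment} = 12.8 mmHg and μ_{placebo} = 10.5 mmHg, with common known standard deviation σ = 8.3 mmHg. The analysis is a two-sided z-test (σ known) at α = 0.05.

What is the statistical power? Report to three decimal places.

Power ≈ 0.542

Standardized effect: d = |μ_{treatment} − μ_{placebo}| / σ = |12.8 − 10.5| / 8.3 = 0.2771
Noncentrality parameter: λ = d·√(n/2) = 0.2771 × √(111/2) = 2.0644
Two-sided α = 0.05 → critical value z_{0.025} = 1.960.
Power = Φ(λ − 1.960) + Φ(−λ − 1.960) = Φ(0.104) + Φ(-4.024) = 0.5416 + 0.0000 = 0.5416.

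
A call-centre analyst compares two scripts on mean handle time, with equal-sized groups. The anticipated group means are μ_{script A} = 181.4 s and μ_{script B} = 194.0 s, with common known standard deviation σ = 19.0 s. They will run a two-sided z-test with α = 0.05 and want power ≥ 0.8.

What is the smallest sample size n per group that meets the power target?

n = 36 per group

Standardized effect: d = |μ_{script A} − μ_{script B}| / σ = |181.4 − 194.0| / 19.0 = 0.6632
For power 0.8 need Φ(δ − z_{0.025}) = 0.8, so δ = z_{0.025} + z_{0.20} = 1.960 + 0.842 = 2.802.
(Ignoring the negligible lower-tail rejection probability gives the usual closed-form inversion.)
δ = d·√(n/2) ⇒ n = 2(δ/d)² = 2 × (2.802 / 0.6632)² = 35.69.
Round up to the next whole unit.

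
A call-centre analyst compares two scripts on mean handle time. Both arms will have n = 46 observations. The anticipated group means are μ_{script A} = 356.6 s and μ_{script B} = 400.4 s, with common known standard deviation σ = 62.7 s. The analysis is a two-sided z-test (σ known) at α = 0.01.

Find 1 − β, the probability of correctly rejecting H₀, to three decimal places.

Power ≈ 0.781

Standardized effect: d = |μ_{script A} − μ_{script B}| / σ = |356.6 − 400.4| / 62.7 = 0.6986
Noncentrality parameter: δ = d·√(n/2) = 0.6986 × √(46/2) = 3.3502
Two-sided α = 0.01 → critical value z_{0.005} = 2.576.
Power = Φ(δ − 2.576) + Φ(−δ − 2.576) = Φ(0.774) + Φ(-5.926) = 0.7806 + 0.0000 = 0.7806.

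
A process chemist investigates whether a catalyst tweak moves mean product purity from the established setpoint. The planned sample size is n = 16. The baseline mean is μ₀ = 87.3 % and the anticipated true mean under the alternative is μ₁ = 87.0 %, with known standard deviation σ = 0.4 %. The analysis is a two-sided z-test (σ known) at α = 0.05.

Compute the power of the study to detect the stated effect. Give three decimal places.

Power ≈ 0.851

Standardized effect: d = |μ₁ − μ₀| / σ = |87.0 − 87.3| / 0.4 = 0.7500
Noncentrality parameter: λ = d·√n = 0.7500 × √16 = 3.0000
Two-sided α = 0.05 → critical value z_{0.025} = 1.960.
Power = Φ(λ − 1.960) + Φ(−λ − 1.960) = Φ(1.040) + Φ(-4.960) = 0.8508 + 0.0000 = 0.8508.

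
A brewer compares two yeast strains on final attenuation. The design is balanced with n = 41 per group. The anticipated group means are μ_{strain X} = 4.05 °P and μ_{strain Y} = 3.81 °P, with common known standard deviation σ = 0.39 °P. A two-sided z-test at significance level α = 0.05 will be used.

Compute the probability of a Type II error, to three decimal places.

β ≈ 0.204

Standardized effect: d = |μ_{strain X} − μ_{strain Y}| / σ = |4.05 − 3.81| / 0.39 = 0.6154
Noncentrality parameter: δ = d·√(n/2) = 0.6154 × √(41/2) = 2.7863
Critical value for a two-sided test at α = 0.05: z_{α/2} = 1.960.
Power = Φ(δ − 1.960) + Φ(−δ − 1.960) = Φ(0.826) + Φ(-4.746) = 0.7957 + 0.0000 = 0.7957.
Type II error: β = 1 − power = 1 − 0.7957 = 0.2043.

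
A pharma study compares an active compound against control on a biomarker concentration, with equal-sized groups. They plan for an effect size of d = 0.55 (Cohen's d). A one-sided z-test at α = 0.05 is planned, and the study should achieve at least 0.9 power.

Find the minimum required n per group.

Set Φ(δ − 1.645) = 0.9; then δ − 1.645 = Φ⁻¹(0.9) = 1.282, giving δ = 2.926.
δ = d·√(n/2) ⇒ n = 2(δ/d)² = 2 × (2.926 / 0.55)² = 56.62.
Round up to the next whole unit.

n = 57 per group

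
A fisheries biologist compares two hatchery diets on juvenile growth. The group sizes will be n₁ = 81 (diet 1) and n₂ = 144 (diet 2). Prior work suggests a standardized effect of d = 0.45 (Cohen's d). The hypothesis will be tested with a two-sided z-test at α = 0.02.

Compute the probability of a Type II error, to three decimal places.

Noncentrality parameter: δ = d / √(1/n₁ + 1/n₂) = 0.45 / √(1/81 + 1/144) = 3.2400
Critical value for a two-sided test at α = 0.02: z_{α/2} = 2.326.
Power = Φ(δ − 2.326) + Φ(−δ − 2.326) = Φ(0.914) + Φ(-5.566) = 0.8196 + 0.0000 = 0.8196.
Type II error: β = 1 − power = 1 − 0.8196 = 0.1804.

β ≈ 0.180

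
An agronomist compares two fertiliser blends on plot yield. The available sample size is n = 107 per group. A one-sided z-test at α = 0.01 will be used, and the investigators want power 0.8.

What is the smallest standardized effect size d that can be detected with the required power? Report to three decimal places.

d ≈ 0.433

Need Φ(δ − 2.326) = 0.8, so δ = 2.326 + 0.842 = 3.168.
δ = d·√(n/2) ⇒ d = δ/√(n/2) = 3.168/√(107/2) = 0.4331.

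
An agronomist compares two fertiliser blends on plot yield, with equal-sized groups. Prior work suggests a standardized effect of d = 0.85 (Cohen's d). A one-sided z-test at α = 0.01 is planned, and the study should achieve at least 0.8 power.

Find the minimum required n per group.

Set Φ(δ − 2.326) = 0.8; then δ − 2.326 = Φ⁻¹(0.8) = 0.842, giving δ = 3.168.
δ = d·√(n/2) ⇒ n = 2(δ/d)² = 2 × (3.168 / 0.85)² = 27.78.
Round up to the next whole unit.

n = 28 per group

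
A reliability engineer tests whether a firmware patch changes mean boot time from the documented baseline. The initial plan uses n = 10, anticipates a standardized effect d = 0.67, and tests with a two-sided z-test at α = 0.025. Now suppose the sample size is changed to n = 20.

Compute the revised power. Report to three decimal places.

Power ≈ 0.775

With n = 20: δ = d·√n = 0.67 × √20 = 2.9963. Critical value z_{0.0125} = 2.241.
Revised power = Φ(δ − 2.241) + Φ(−δ − 2.241) = Φ(0.755) + Φ(-5.238) = 0.7749 + 0.0000 = 0.7749.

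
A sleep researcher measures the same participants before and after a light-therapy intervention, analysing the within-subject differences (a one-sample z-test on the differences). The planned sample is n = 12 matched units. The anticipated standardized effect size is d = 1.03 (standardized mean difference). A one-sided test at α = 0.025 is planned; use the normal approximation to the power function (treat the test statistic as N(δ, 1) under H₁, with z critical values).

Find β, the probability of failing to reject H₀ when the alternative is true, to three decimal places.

β ≈ 0.054

Noncentrality parameter: δ = d·√n = 1.03 × √12 = 3.5680
One-sided α = 0.025 → critical value z_{0.025} = 1.960.
Power = P(Z > 1.960 − δ) = Φ(1.608) = 0.9461.
Type II error: β = 1 − power = 1 − 0.9461 = 0.0539.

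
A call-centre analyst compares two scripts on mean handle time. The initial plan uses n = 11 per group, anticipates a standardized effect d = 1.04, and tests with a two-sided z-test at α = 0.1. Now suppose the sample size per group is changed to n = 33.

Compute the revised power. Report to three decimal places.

With n = 33 per group: δ = d·√(n/2) = 1.04 × √(33/2) = 4.2245. Critical value z_{0.05} = 1.645.
Revised power = Φ(δ − 1.645) + Φ(−δ − 1.645) = Φ(2.580) + Φ(-5.869) = 0.9951 + 0.0000 = 0.9951.

Power ≈ 0.995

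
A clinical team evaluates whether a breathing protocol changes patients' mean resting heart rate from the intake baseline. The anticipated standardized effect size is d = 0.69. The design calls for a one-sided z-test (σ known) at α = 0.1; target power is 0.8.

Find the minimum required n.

n = 10

For power 0.8 need Φ(δ − z_{0.1}) = 0.8, so δ = z_{0.1} + z_{0.20} = 1.282 + 0.842 = 2.123.
δ = d·√n ⇒ n = (δ/d)² = (2.123 / 0.69)² = 9.47.
Round up to the next whole unit.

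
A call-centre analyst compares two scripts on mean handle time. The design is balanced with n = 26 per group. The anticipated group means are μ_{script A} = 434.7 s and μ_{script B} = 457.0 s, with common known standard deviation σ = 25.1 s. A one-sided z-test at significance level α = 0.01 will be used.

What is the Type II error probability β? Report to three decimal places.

β ≈ 0.190

Standardized effect: d = |μ_{script A} − μ_{script B}| / σ = |434.7 − 457.0| / 25.1 = 0.8884
Noncentrality parameter: δ = d·√(n/2) = 0.8884 × √(26/2) = 3.2033
Critical value for a one-sided test at α = 0.01: z_α = 2.326.
Power = P(Z > 2.326 − δ) = Φ(0.877) = 0.8098.
Type II error: β = 1 − power = 1 − 0.8098 = 0.1902.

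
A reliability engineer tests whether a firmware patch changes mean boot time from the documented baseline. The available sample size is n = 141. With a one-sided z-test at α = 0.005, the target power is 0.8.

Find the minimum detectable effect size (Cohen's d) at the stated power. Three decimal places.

d ≈ 0.288

Need Φ(δ − 2.576) = 0.8, so δ = 2.576 + 0.842 = 3.417.
δ = d·√n ⇒ d = δ/√n = 3.417/√141 = 0.2878.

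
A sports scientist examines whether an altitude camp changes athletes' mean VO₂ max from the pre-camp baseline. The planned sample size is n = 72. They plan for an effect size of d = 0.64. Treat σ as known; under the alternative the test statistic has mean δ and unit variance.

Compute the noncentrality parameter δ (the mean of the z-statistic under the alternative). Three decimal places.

δ = d·√n = 0.64 × √72 = 5.4306

δ ≈ 5.431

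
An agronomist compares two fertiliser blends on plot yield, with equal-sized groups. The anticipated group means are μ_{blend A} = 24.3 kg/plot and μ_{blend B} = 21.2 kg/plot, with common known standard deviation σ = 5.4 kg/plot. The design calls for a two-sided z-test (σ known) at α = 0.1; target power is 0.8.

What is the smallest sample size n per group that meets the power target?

Standardized effect: d = |μ_{blend A} − μ_{blend B}| / σ = |24.3 − 21.2| / 5.4 = 0.5741
For power 0.8 need Φ(δ − z_{0.05}) = 0.8, so δ = z_{0.05} + z_{0.20} = 1.645 + 0.842 = 2.486.
(For δ > 0 the lower-tail rejection region contributes negligibly to power, so the one-term inversion is standard.)
δ = d·√(n/2) ⇒ n = 2(δ/d)² = 2 × (2.486 / 0.5741)² = 37.52.
Round up to the next whole unit.

n = 38 per group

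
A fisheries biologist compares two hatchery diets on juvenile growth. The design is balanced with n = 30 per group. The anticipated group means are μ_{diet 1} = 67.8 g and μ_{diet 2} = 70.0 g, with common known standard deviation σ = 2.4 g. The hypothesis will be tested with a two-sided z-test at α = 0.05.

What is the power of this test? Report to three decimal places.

Power ≈ 0.944

Standardized effect: d = |μ_{diet 1} − μ_{diet 2}| / σ = |67.8 − 70.0| / 2.4 = 0.9167
Noncentrality parameter: δ = d·√(n/2) = 0.9167 × √(30/2) = 3.5502
Two-sided α = 0.05 → critical value z_{0.025} = 1.960.
Power = Φ(δ − 1.960) + Φ(−δ − 1.960) = Φ(1.590) + Φ(-5.510) = 0.9441 + 0.0000 = 0.9441.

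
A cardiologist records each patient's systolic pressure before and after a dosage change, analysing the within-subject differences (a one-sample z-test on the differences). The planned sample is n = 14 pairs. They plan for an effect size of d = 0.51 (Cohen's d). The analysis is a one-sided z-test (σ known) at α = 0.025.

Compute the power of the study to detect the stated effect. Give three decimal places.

Power ≈ 0.479

Noncentrality parameter: δ = d·√n = 0.51 × √14 = 1.9082
Critical value for a one-sided test at α = 0.025: z_α = 1.960.
Power = P(Z > 1.960 − δ) = Φ(-0.052) = 0.4794.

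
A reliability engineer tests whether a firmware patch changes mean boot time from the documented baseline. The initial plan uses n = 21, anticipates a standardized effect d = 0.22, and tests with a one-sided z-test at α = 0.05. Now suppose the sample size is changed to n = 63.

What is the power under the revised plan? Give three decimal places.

With n = 63: δ = d·√n = 0.22 × √63 = 1.7462. Critical value z_{0.05} = 1.645.
Revised power = P(Z > 1.645 − δ) = Φ(0.101) = 0.5404.

Power ≈ 0.540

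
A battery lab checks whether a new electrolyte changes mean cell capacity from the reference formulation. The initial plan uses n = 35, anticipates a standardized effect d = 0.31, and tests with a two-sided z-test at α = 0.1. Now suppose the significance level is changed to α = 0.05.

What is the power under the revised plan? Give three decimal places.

Power ≈ 0.450

δ = d·√n = 0.31 × √35 = 1.8340 (unchanged). New critical value: z_{0.025} = 1.960.
Revised power = Φ(δ − 1.960) + Φ(−δ − 1.960) = Φ(-0.126) + Φ(-3.794) = 0.4499 + 0.0001 = 0.4499.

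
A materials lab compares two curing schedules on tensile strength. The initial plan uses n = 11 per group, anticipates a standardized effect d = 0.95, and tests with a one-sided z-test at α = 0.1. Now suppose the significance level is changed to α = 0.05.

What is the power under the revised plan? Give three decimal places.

δ = d·√(n/2) = 0.95 × √(11/2) = 2.2279 (unchanged). New critical value: z_{0.05} = 1.645.
Revised power = Φ(δ − 1.645) = Φ(0.583) = 0.7201.

Power ≈ 0.720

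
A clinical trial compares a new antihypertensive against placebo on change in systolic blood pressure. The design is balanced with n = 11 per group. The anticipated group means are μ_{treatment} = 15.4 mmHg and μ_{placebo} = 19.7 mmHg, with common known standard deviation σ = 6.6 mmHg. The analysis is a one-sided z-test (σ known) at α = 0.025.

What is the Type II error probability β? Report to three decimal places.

β ≈ 0.667

Standardized effect: d = |μ_{treatment} − μ_{placebo}| / σ = |15.4 − 19.7| / 6.6 = 0.6515
Noncentrality parameter: δ = d·√(n/2) = 0.6515 × √(11/2) = 1.5279
One-sided α = 0.025 → critical value z_{0.025} = 1.960.
Power = Φ(δ − 1.960) = Φ(-0.432) = 0.3329.
Type II error: β = 1 − power = 1 − 0.3329 = 0.6671.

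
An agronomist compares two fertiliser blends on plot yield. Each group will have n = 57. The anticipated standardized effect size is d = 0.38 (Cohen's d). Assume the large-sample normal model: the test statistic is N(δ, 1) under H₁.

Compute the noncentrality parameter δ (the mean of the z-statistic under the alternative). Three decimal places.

δ = d·√(n/2) = 0.38 × √(57/2) = 2.0286

δ ≈ 2.029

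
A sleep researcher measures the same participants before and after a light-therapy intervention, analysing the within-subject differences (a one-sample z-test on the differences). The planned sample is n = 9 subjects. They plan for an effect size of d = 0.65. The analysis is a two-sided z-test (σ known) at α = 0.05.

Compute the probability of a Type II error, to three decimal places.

β ≈ 0.504

Noncentrality parameter: δ = d·√n = 0.65 × √9 = 1.9500
Two-sided α = 0.05 → critical value z_{0.025} = 1.960.
Power = Φ(δ − 1.960) + Φ(−δ − 1.960) = Φ(-0.010) + Φ(-3.910) = 0.4960 + 0.0000 = 0.4961.
Type II error: β = 1 − power = 1 − 0.4961 = 0.5039.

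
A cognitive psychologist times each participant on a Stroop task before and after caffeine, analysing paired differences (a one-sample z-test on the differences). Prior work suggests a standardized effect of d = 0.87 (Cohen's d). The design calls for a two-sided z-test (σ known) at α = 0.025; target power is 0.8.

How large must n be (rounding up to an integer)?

Set Φ(δ − 2.241) = 0.8; then δ − 2.241 = Φ⁻¹(0.8) = 0.842, giving δ = 3.083.
(Ignoring the negligible lower-tail rejection probability gives the usual closed-form inversion.)
δ = d·√n ⇒ n = (δ/d)² = (3.083 / 0.87)² = 12.56.
Rounding up, n = 13.

n = 13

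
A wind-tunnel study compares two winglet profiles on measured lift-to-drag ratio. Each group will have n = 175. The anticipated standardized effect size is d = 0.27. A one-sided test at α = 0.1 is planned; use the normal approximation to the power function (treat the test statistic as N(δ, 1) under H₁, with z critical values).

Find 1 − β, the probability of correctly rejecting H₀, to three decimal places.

Noncentrality parameter: δ = d·√(n/2) = 0.27 × √(175/2) = 2.5256
One-sided α = 0.1 → critical value z_{0.1} = 1.282.
Power = Φ(δ − 1.282) = Φ(1.244) = 0.8933.

Power ≈ 0.893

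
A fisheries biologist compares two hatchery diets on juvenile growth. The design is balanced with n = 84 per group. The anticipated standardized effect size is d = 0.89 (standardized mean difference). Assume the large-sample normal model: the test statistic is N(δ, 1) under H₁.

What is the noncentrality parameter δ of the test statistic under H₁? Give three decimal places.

δ = d·√(n/2) = 0.89 × √(84/2) = 5.7679

δ ≈ 5.768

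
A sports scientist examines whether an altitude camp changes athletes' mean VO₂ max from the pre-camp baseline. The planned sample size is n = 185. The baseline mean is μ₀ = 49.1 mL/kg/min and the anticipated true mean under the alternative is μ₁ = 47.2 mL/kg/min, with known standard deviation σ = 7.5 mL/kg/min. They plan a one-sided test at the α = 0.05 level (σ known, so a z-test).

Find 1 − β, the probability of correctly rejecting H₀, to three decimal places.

Standardized effect: d = |μ₁ − μ₀| / σ = |47.2 − 49.1| / 7.5 = 0.2533
Noncentrality parameter: δ = d·√n = 0.2533 × √185 = 3.4457
Critical value for a one-sided test at α = 0.05: z_α = 1.645.
Power = P(Z > 1.645 − δ) = Φ(1.801) = 0.9641.

Power ≈ 0.964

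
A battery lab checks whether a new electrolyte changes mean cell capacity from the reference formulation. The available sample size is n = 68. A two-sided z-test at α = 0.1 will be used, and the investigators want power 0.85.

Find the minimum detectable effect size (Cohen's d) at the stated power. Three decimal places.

d ≈ 0.325

Need Φ(δ − 1.645) = 0.85, so δ = 1.645 + 1.036 = 2.681.
(Lower-tail contribution to power is negligible for δ > 0.)
δ = d·√n ⇒ d = δ/√n = 2.681/√68 = 0.3252.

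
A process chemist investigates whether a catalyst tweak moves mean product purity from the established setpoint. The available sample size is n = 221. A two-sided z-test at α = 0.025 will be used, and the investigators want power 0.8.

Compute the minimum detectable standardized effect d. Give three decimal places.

Need Φ(δ − 2.241) = 0.8, so δ = 2.241 + 0.842 = 3.083.
(Lower-tail contribution to power is negligible for δ > 0.)
δ = d·√n ⇒ d = δ/√n = 3.083/√221 = 0.2074.

d ≈ 0.207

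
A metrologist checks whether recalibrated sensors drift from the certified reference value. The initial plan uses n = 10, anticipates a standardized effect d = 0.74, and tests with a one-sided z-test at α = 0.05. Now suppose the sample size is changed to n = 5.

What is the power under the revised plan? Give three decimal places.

With n = 5: δ = d·√n = 0.74 × √5 = 1.6547. Critical value z_{0.05} = 1.645.
Revised power = Φ(δ − 1.645) = Φ(0.010) = 0.5039.

Power ≈ 0.504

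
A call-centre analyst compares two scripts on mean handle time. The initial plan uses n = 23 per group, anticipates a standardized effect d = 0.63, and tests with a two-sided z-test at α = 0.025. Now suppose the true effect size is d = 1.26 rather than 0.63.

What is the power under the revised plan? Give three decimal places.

With d = 1.26: δ = d·√(n/2) = 1.26 × √(23/2) = 4.2729. Critical value z_{0.0125} = 2.241.
Revised power = Φ(δ − 2.241) + Φ(−δ − 2.241) = Φ(2.031) + Φ(-6.514) = 0.9789 + 0.0000 = 0.9789.

Power ≈ 0.979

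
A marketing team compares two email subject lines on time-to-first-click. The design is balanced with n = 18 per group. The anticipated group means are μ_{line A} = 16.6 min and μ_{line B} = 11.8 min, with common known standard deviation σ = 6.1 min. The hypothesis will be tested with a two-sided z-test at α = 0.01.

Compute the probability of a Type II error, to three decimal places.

β ≈ 0.585

Standardized effect: d = |μ_{line A} − μ_{line B}| / σ = |16.6 − 11.8| / 6.1 = 0.7869
Noncentrality parameter: δ = d·√(n/2) = 0.7869 × √(18/2) = 2.3607
Critical value for a two-sided test at α = 0.01: z_{α/2} = 2.576.
Power = Φ(δ − 2.576) + Φ(−δ − 2.576) = Φ(-0.215) + Φ(-4.936) = 0.4148 + 0.0000 = 0.4148.
Type II error: β = 1 − power = 1 − 0.4148 = 0.5852.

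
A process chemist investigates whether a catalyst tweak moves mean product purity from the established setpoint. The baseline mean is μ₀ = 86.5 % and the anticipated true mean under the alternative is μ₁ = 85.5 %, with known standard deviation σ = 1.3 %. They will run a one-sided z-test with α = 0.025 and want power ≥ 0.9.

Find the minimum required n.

Standardized effect: d = |μ₁ − μ₀| / σ = |85.5 − 86.5| / 1.3 = 0.7692
Set Φ(δ − 1.960) = 0.9; then δ − 1.960 = Φ⁻¹(0.9) = 1.282, giving δ = 3.242.
δ = d·√n ⇒ n = (δ/d)² = (3.242 / 0.7692)² = 17.76.
Rounding up, n = 18.

n = 18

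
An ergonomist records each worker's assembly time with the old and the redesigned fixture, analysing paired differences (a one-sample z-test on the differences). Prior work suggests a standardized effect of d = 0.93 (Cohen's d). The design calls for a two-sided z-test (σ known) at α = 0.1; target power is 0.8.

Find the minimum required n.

Set Φ(δ − 1.645) = 0.8; then δ − 1.645 = Φ⁻¹(0.8) = 0.842, giving δ = 2.486.
(For δ > 0 the lower-tail rejection region contributes negligibly to power, so the one-term inversion is standard.)
δ = d·√n ⇒ n = (δ/d)² = (2.486 / 0.93)² = 7.15.
Round up to the next whole unit.

n = 8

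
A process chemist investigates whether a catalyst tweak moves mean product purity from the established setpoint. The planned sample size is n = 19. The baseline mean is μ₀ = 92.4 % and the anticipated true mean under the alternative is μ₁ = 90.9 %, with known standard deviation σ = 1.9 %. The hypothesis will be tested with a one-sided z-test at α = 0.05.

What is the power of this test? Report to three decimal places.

Power ≈ 0.964

Standardized effect: d = |μ₁ − μ₀| / σ = |90.9 − 92.4| / 1.9 = 0.7895
Noncentrality parameter: δ = d·√n = 0.7895 × √19 = 3.4412
Critical value for a one-sided test at α = 0.05: z_α = 1.645.
Power = Φ(δ − 1.645) = Φ(1.796) = 0.9638.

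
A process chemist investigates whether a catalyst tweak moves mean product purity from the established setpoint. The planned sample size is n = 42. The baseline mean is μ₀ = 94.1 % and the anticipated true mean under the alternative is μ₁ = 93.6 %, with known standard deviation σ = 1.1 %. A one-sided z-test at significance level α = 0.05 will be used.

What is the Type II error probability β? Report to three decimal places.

β ≈ 0.097

Standardized effect: d = |μ₁ − μ₀| / σ = |93.6 − 94.1| / 1.1 = 0.4545
Noncentrality parameter: δ = d·√n = 0.4545 × √42 = 2.9458
One-sided α = 0.05 → critical value z_{0.05} = 1.645.
Power = Φ(δ − 1.645) = Φ(1.301) = 0.9034.
Type II error: β = 1 − power = 1 − 0.9034 = 0.0966.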